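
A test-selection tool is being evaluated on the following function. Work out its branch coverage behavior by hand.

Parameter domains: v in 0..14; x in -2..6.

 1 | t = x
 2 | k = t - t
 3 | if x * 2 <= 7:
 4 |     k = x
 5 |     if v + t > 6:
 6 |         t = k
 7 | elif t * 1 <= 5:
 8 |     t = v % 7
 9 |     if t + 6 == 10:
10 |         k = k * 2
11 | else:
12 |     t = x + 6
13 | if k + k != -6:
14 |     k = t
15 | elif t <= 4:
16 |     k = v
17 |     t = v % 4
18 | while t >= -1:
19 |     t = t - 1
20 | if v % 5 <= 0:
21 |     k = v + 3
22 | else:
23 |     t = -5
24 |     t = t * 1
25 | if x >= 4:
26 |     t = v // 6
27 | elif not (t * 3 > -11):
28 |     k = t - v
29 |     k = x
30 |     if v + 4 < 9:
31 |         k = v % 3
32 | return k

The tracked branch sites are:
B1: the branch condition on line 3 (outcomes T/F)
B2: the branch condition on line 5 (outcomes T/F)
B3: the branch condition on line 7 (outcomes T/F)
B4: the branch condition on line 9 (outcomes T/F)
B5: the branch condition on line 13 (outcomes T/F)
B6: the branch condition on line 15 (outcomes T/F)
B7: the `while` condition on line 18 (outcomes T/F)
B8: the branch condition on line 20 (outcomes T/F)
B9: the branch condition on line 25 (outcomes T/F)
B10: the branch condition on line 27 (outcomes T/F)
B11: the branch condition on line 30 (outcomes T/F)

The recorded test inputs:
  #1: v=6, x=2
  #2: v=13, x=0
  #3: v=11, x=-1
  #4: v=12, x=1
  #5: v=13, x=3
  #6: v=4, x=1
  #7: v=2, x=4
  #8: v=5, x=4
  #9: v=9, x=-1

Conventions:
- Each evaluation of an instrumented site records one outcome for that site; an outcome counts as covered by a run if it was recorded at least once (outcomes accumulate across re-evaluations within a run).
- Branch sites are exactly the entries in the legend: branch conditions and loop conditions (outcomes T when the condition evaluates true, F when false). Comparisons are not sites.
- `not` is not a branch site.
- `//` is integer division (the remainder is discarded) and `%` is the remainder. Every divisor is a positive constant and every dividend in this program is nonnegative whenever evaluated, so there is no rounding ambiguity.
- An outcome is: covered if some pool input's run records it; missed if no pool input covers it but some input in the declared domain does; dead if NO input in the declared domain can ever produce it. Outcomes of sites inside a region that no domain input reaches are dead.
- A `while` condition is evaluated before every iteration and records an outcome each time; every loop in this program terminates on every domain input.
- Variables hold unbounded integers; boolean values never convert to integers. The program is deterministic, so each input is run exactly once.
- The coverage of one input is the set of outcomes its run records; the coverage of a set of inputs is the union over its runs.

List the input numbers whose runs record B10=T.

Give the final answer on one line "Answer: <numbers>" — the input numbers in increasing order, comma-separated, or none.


input #1 (v=6, x=2): covers B10=T
input #2 (v=13, x=0): covers B10=T
input #3 (v=11, x=-1): covers B10=T
input #4 (v=12, x=1): covers B10=T
input #5 (v=13, x=3): covers B10=T
input #6 (v=4, x=1): covers B10=T
input #7 (v=2, x=4): misses B10=T
input #8 (v=5, x=4): misses B10=T
input #9 (v=9, x=-1): covers B10=T
Answer: 1, 2, 3, 4, 5, 6, 9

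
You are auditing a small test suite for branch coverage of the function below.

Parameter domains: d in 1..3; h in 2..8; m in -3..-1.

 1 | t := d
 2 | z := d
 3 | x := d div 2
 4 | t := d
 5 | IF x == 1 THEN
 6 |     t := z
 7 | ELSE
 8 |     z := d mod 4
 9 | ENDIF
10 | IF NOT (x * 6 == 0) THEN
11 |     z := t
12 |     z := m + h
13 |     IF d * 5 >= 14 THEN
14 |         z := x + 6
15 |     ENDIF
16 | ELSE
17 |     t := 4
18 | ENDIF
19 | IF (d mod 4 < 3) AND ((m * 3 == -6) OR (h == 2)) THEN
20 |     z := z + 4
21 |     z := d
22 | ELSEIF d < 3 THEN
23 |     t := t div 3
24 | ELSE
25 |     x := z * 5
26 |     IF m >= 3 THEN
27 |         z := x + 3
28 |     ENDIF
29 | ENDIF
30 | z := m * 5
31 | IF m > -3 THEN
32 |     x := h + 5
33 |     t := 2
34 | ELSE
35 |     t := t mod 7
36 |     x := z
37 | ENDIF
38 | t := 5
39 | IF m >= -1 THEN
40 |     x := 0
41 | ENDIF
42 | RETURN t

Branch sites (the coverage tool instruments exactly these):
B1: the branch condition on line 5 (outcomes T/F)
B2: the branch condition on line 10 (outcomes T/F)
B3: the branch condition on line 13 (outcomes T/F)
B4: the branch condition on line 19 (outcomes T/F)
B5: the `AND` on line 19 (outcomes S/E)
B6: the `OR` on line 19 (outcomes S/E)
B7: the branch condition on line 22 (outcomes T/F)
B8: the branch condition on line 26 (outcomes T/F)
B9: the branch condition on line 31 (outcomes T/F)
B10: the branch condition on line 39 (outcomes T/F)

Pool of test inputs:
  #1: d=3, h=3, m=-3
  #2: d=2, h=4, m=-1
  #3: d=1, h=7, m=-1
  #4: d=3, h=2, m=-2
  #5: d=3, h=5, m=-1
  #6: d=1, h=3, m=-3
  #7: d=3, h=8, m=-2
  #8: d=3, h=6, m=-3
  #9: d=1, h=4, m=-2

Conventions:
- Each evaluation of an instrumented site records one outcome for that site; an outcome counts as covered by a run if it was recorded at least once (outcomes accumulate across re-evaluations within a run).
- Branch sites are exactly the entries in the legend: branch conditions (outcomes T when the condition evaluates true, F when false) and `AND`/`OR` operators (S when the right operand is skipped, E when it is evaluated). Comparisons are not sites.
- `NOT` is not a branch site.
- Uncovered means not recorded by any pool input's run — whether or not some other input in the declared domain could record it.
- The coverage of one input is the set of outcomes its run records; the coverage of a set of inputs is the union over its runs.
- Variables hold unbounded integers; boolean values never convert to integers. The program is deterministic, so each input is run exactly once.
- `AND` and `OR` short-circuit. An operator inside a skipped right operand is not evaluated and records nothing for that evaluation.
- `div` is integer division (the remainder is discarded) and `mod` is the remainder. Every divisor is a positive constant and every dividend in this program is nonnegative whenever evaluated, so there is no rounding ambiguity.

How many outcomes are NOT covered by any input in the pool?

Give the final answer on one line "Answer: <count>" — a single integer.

run #1 (d=3, h=3, m=-3) runs B1->T, B2->T, B3->T, B5->S, B4->F, B7->F, B8->F, B9->F, B10->F; records B1=T, B2=T, B3=T, B4=F, B5=S, B7=F, B8=F, B9=F, B10=F
run #2 (d=2, h=4, m=-1) runs B1->T, B2->T, B3->F, B5->E, B6->E, B4->F, B7->T, B9->T, B10->T; records B1=T, B2=T, B3=F, B4=F, B5=E, B6=E, B7=T, B9=T, B10=T
run #3 (d=1, h=7, m=-1) runs B1->F, B2->F, B5->E, B6->E, B4->F, B7->T, B9->T, B10->T; records B1=F, B2=F, B4=F, B5=E, B6=E, B7=T, B9=T, B10=T
run #4 (d=3, h=2, m=-2) runs B1->T, B2->T, B3->T, B5->S, B4->F, B7->F, B8->F, B9->T, B10->F; records B1=T, B2=T, B3=T, B4=F, B5=S, B7=F, B8=F, B9=T, B10=F
run #5 (d=3, h=5, m=-1) runs B1->T, B2->T, B3->T, B5->S, B4->F, B7->F, B8->F, B9->T, B10->T; records B1=T, B2=T, B3=T, B4=F, B5=S, B7=F, B8=F, B9=T, B10=T
run #6 (d=1, h=3, m=-3) runs B1->F, B2->F, B5->E, B6->E, B4->F, B7->T, B9->F, B10->F; records B1=F, B2=F, B4=F, B5=E, B6=E, B7=T, B9=F, B10=F
run #7 (d=3, h=8, m=-2) runs B1->T, B2->T, B3->T, B5->S, B4->F, B7->F, B8->F, B9->T, B10->F; records B1=T, B2=T, B3=T, B4=F, B5=S, B7=F, B8=F, B9=T, B10=F
run #8 (d=3, h=6, m=-3) runs B1->T, B2->T, B3->T, B5->S, B4->F, B7->F, B8->F, B9->F, B10->F; records B1=T, B2=T, B3=T, B4=F, B5=S, B7=F, B8=F, B9=F, B10=F
run #9 (d=1, h=4, m=-2) runs B1->F, B2->F, B5->E, B6->S, B4->T, B9->T, B10->F; records B1=F, B2=F, B4=T, B5=E, B6=S, B9=T, B10=F
union over the pool: B1=T, B1=F, B2=T, B2=F, B3=T, B3=F, B4=T, B4=F, B5=S, B5=E, B6=S, B6=E, B7=T, B7=F, B8=F, B9=T, B9=F, B10=T, B10=F
uncovered (1 of 20): B8=T

Answer: 1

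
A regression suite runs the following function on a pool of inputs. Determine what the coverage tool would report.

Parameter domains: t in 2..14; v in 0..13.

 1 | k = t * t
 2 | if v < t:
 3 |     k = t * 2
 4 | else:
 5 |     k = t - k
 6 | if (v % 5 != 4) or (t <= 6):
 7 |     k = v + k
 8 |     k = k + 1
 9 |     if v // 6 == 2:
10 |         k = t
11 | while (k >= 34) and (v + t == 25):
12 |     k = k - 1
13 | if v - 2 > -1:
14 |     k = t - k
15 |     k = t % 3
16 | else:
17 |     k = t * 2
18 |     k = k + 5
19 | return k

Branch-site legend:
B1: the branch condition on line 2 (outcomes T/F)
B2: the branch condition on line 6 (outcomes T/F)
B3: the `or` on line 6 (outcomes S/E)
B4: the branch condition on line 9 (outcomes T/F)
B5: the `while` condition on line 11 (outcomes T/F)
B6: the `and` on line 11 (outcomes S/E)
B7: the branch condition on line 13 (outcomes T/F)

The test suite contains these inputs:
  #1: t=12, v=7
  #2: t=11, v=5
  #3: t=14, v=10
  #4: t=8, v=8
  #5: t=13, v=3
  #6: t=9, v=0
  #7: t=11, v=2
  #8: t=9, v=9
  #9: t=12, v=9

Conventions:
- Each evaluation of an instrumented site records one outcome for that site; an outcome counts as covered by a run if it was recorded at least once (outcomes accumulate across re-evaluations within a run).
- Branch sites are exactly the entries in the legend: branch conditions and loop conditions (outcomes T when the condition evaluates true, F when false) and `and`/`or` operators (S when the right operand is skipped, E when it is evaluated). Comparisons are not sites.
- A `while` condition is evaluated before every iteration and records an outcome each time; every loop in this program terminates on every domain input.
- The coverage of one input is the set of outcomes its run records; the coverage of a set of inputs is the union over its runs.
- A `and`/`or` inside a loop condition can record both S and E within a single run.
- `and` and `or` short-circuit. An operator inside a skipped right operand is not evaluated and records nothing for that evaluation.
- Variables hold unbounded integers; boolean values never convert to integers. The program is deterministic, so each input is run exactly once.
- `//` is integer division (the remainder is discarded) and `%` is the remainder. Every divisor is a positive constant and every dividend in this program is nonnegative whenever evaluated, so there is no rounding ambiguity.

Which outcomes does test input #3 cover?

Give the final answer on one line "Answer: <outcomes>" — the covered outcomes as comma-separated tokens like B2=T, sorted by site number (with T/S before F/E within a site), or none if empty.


Simulating input #3 (t=14, v=10) step by step:
  B1->T, B3->S, B2->T, B4->F, B6->E, B5->F, B7->T
distinct outcomes covered: B1=T, B2=T, B3=S, B4=F, B5=F, B6=E, B7=T
Answer: B1=T, B2=T, B3=S, B4=F, B5=F, B6=E, B7=T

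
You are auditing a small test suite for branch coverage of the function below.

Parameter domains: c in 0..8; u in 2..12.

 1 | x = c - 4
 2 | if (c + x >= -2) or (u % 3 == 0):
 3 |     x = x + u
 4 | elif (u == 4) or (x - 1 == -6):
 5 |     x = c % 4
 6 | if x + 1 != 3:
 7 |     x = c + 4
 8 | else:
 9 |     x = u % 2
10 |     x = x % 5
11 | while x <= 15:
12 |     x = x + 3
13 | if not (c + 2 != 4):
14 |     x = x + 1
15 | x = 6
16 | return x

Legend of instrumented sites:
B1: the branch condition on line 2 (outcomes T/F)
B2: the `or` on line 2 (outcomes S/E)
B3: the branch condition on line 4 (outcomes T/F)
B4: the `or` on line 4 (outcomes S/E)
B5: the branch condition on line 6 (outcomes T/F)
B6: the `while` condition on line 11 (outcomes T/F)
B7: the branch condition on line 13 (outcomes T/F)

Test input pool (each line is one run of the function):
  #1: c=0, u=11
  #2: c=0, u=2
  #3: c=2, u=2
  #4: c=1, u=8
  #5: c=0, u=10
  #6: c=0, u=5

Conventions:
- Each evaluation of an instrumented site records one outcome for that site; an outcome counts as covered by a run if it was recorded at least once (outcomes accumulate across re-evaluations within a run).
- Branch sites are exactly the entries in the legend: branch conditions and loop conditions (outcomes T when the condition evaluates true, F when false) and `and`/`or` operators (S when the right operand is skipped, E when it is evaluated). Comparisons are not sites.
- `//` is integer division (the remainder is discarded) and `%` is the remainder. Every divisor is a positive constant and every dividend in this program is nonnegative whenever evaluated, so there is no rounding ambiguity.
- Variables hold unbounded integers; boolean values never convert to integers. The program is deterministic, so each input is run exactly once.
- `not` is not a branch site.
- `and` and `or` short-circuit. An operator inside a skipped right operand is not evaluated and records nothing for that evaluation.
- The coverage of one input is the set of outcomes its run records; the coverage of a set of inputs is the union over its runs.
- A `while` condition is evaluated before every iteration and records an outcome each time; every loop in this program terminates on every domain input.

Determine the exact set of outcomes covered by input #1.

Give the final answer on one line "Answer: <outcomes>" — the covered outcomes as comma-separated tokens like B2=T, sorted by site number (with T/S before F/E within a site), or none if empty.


Running input #1 (c=0, u=11), event by event:
  B2->E, B1->F, B4->E, B3->F, B5->T, B6->T, B6->T, B6->T, B6->T, B6->F
  B7->F
collecting distinct outcomes: B1=F, B2=E, B3=F, B4=E, B5=T, B6=T, B6=F, B7=F
Answer: B1=F, B2=E, B3=F, B4=E, B5=T, B6=T, B6=F, B7=F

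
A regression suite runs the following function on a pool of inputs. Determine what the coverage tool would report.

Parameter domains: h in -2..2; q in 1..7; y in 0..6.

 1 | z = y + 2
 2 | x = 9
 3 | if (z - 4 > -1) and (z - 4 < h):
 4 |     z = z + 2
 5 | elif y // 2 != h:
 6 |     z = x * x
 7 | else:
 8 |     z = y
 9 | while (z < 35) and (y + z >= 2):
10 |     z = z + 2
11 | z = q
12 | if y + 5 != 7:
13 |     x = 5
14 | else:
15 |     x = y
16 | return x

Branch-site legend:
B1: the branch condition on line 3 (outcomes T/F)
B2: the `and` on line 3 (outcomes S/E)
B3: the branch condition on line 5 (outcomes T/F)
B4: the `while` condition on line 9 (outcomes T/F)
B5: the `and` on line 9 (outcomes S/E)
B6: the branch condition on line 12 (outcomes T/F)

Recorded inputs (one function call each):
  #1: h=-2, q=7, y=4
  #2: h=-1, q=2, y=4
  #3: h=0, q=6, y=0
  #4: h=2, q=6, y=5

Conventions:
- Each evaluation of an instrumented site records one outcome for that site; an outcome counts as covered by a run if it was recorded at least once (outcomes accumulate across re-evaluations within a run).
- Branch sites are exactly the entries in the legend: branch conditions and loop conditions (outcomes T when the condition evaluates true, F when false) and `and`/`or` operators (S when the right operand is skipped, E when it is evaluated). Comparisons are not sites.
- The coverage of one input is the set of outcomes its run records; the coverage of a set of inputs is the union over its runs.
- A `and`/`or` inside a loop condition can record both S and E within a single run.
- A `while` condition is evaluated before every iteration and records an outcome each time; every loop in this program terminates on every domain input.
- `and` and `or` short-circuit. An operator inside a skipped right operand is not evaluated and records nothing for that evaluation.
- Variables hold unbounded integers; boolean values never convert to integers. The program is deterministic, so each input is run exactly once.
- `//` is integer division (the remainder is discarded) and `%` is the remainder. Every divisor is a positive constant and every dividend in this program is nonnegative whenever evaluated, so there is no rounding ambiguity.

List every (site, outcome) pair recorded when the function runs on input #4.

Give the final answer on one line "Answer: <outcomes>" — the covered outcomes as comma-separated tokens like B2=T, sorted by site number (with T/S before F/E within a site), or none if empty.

Simulating input #4 (h=2, q=6, y=5) step by step:
  B2->E, B1->F, B3->F, B5->E, B4->T, B5->E, B4->T, B5->E, B4->T, B5->E
  B4->T, B5->E, B4->T, B5->E, B4->T, B5->E, B4->T, B5->E, B4->T, B5->E
  B4->T, B5->E, B4->T, B5->E, B4->T, B5->E, B4->T, B5->E, B4->T, B5->E
  B4->T, B5->E, B4->T, B5->S, B4->F, B6->T
as a set, this run covers: B1=F, B2=E, B3=F, B4=T, B4=F, B5=S, B5=E, B6=T

Answer: B1=F, B2=E, B3=F, B4=T, B4=F, B5=S, B5=E, B6=T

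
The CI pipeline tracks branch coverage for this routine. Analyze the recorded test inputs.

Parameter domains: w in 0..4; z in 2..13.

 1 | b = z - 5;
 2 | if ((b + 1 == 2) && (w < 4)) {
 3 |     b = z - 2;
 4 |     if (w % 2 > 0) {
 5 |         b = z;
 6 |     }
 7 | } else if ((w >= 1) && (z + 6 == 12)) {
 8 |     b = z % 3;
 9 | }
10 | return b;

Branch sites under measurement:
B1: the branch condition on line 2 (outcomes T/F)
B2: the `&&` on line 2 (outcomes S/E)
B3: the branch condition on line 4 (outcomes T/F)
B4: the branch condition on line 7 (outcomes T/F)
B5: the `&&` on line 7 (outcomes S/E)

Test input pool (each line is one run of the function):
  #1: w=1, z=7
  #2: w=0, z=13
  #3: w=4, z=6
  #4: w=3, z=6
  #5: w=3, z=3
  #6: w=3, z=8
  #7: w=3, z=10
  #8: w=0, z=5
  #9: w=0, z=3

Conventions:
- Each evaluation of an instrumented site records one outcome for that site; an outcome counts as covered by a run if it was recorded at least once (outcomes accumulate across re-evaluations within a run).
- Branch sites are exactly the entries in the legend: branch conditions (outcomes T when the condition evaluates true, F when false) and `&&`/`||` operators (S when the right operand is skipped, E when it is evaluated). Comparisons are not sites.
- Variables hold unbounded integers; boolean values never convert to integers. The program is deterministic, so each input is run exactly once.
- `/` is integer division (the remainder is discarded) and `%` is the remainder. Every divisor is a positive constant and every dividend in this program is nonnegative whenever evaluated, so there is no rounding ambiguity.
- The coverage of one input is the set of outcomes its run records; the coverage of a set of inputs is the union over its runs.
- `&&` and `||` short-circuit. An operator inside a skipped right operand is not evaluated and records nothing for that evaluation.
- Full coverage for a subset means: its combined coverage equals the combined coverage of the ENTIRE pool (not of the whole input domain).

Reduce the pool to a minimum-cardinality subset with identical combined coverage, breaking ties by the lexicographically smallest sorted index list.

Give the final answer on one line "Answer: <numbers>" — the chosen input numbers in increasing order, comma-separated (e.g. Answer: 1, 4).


run #1 (w=1, z=7) runs B2->S, B1->F, B5->E, B4->F; records B1=F, B2=S, B4=F, B5=E
run #2 (w=0, z=13) runs B2->S, B1->F, B5->S, B4->F; records B1=F, B2=S, B4=F, B5=S
run #3 (w=4, z=6) runs B2->E, B1->F, B5->E, B4->T; records B1=F, B2=E, B4=T, B5=E
run #4 (w=3, z=6) runs B2->E, B1->T, B3->T; records B1=T, B2=E, B3=T
run #5 (w=3, z=3) runs B2->S, B1->F, B5->E, B4->F; records B1=F, B2=S, B4=F, B5=E
run #6 (w=3, z=8) runs B2->S, B1->F, B5->E, B4->F; records B1=F, B2=S, B4=F, B5=E
run #7 (w=3, z=10) runs B2->S, B1->F, B5->E, B4->F; records B1=F, B2=S, B4=F, B5=E
run #8 (w=0, z=5) runs B2->S, B1->F, B5->S, B4->F; records B1=F, B2=S, B4=F, B5=S
run #9 (w=0, z=3) runs B2->S, B1->F, B5->S, B4->F; records B1=F, B2=S, B4=F, B5=S
union over all inputs: B1=T, B1=F, B2=S, B2=E, B3=T, B4=T, B4=F, B5=S, B5=E (9 outcomes)
checked all size-1 subsets: none covers 9 outcomes (max 4/9)
checked all size-2 subsets: none covers 9 outcomes (max 7/9)
inputs {2, 3, 4} (size 3) cover everything; no size-3 subset with a lexicographically smaller index list covers all 9
Answer: 2, 3, 4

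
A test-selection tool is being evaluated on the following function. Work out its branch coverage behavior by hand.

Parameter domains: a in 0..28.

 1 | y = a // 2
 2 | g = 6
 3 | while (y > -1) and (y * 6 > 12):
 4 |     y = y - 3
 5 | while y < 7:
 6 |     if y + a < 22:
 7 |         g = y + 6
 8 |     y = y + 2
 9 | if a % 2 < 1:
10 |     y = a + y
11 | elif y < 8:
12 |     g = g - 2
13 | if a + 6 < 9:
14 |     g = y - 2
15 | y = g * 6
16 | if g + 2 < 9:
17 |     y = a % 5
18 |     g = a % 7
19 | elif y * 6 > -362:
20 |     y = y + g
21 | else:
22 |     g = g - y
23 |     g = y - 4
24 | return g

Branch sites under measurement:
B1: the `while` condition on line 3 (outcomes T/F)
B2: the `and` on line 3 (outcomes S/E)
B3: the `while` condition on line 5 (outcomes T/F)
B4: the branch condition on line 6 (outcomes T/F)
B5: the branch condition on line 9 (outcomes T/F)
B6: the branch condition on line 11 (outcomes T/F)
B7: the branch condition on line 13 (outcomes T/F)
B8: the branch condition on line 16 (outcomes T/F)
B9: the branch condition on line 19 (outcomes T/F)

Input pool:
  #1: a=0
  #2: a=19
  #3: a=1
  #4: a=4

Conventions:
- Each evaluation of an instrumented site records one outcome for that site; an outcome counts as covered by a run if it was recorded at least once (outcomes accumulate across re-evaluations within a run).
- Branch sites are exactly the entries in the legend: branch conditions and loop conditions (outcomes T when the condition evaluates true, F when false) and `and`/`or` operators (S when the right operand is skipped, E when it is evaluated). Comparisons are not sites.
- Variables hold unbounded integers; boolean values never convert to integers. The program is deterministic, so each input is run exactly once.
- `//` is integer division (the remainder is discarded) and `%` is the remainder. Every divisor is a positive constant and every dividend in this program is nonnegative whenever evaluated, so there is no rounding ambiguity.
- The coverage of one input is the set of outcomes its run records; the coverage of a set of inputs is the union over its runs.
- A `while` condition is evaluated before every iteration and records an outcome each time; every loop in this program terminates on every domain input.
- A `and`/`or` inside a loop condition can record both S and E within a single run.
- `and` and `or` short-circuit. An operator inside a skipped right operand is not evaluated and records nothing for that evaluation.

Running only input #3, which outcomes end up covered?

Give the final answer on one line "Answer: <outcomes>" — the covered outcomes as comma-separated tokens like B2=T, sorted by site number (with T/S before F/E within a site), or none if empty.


Event log for input #3 (a=1):
  B2->E, B1->F, B3->T, B4->T, B3->T, B4->T, B3->T, B4->T, B3->T, B4->T
  B3->F, B5->F, B6->F, B7->T, B8->T
distinct outcomes covered: B1=F, B2=E, B3=T, B3=F, B4=T, B5=F, B6=F, B7=T, B8=T
Answer: B1=F, B2=E, B3=T, B3=F, B4=T, B5=F, B6=F, B7=T, B8=T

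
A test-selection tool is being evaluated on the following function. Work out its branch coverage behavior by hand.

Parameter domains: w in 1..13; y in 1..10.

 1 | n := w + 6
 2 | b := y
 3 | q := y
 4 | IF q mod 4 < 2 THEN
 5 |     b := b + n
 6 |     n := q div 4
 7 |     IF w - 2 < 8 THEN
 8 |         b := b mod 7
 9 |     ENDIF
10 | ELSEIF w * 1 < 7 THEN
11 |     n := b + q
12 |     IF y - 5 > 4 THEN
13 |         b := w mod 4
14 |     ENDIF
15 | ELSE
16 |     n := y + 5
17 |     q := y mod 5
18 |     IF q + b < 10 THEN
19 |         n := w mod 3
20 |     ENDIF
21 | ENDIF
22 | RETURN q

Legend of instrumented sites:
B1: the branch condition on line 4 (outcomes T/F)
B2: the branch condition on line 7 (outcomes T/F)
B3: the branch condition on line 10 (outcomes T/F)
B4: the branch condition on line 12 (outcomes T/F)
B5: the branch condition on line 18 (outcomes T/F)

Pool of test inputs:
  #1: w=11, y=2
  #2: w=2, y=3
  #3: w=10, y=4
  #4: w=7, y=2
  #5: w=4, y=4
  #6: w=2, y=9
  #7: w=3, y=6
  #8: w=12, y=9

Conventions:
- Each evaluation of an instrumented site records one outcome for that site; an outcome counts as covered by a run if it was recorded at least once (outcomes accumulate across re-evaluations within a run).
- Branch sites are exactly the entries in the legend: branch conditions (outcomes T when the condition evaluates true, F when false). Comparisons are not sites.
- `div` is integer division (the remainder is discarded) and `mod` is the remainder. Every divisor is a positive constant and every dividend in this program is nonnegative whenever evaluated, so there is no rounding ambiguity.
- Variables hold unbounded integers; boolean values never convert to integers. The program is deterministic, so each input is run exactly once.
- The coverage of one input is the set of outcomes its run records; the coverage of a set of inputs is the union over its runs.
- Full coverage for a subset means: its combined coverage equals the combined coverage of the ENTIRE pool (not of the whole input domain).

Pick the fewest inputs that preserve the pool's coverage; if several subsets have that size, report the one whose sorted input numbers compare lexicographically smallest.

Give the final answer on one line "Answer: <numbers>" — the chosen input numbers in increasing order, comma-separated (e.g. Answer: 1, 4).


input #1, w=11, y=2: outcomes B1=F, B3=F, B5=T
input #2, w=2, y=3: outcomes B1=F, B3=T, B4=F
input #3, w=10, y=4: outcomes B1=T, B2=F
input #4, w=7, y=2: outcomes B1=F, B3=F, B5=T
input #5, w=4, y=4: outcomes B1=T, B2=T
input #6, w=2, y=9: outcomes B1=T, B2=T
input #7, w=3, y=6: outcomes B1=F, B3=T, B4=F
input #8, w=12, y=9: outcomes B1=T, B2=F
together the pool reaches 8 outcomes: B1=T, B1=F, B2=T, B2=F, B3=T, B3=F, B4=F, B5=T
no size-1 subset reaches all 8 outcomes (best union: 3/8)
no size-2 subset reaches all 8 outcomes (best union: 5/8)
no size-3 subset reaches all 8 outcomes (best union: 7/8)
at size 4, {1, 2, 3, 5} reaches all 8 outcomes; every lexicographically earlier size-4 subset fails
Answer: 1, 2, 3, 5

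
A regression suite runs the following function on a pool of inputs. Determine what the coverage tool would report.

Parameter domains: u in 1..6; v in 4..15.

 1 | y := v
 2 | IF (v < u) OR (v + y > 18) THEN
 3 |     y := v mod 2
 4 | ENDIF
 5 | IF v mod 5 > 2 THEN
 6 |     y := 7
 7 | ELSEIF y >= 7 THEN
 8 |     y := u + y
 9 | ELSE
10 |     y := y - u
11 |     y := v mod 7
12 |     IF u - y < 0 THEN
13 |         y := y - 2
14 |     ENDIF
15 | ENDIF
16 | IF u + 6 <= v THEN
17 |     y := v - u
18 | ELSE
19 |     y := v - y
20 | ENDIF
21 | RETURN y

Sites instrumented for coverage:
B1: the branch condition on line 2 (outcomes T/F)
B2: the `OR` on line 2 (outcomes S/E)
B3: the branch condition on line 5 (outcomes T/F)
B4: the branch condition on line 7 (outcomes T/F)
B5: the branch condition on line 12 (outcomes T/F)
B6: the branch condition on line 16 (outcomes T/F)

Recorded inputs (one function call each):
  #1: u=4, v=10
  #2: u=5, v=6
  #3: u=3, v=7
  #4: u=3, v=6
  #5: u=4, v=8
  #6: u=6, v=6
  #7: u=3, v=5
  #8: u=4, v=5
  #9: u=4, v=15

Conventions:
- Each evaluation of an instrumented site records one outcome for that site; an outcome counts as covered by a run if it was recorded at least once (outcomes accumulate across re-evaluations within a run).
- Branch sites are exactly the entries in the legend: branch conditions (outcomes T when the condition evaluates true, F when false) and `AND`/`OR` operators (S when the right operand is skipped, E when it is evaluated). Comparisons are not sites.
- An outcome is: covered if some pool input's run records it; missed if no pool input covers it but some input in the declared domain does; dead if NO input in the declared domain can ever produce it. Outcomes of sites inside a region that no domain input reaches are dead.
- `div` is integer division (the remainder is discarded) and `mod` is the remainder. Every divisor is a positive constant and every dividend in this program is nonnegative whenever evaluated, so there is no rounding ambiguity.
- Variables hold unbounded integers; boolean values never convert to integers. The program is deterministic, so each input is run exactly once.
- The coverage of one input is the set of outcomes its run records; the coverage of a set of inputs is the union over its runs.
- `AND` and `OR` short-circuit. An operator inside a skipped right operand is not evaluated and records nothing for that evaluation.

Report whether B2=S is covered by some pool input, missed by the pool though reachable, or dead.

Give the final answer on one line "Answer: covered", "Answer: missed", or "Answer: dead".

no pool input records B2=S
but domain input (u=5, v=4) does record it -> reachable, so missed

Answer: missed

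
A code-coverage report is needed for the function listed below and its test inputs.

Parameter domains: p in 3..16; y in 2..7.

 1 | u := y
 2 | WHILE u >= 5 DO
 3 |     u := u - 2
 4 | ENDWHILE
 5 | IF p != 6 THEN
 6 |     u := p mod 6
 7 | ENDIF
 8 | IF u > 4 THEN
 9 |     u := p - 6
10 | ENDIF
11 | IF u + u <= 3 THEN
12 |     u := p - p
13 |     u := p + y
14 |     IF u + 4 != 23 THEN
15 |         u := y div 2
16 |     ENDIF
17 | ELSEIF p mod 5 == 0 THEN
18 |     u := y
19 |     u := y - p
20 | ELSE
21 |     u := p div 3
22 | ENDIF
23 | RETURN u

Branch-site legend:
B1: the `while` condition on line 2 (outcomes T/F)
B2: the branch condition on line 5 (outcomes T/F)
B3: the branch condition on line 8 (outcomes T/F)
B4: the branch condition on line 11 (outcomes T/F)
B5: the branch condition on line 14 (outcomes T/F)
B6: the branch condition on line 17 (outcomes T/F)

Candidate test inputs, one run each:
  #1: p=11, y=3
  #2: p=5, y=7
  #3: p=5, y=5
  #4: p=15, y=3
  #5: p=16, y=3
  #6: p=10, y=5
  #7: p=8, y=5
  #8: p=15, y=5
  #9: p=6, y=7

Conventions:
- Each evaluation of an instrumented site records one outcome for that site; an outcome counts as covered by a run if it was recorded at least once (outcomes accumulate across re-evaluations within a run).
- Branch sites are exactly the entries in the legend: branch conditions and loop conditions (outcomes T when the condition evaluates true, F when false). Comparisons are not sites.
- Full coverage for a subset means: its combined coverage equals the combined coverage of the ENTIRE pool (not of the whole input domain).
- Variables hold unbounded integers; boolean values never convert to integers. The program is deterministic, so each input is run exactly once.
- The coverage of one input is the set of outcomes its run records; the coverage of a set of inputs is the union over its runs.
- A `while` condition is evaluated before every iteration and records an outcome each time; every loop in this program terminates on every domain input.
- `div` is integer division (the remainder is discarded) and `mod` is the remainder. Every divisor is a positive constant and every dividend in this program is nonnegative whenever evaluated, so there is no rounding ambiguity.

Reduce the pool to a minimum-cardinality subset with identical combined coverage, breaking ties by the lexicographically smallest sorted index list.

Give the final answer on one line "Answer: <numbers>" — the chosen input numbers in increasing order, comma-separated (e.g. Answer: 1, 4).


test 1 (p=11, y=3) hits B1=F, B2=T, B3=T, B4=F, B6=F
test 2 (p=5, y=7) hits B1=T, B1=F, B2=T, B3=T, B4=T, B5=T
test 3 (p=5, y=5) hits B1=T, B1=F, B2=T, B3=T, B4=T, B5=T
test 4 (p=15, y=3) hits B1=F, B2=T, B3=F, B4=F, B6=T
test 5 (p=16, y=3) hits B1=F, B2=T, B3=F, B4=F, B6=F
test 6 (p=10, y=5) hits B1=T, B1=F, B2=T, B3=F, B4=F, B6=T
test 7 (p=8, y=5) hits B1=T, B1=F, B2=T, B3=F, B4=F, B6=F
test 8 (p=15, y=5) hits B1=T, B1=F, B2=T, B3=F, B4=F, B6=T
test 9 (p=6, y=7) hits B1=T, B1=F, B2=F, B3=F, B4=F, B6=F
pool-wide coverage (11 outcomes): B1=T, B1=F, B2=T, B2=F, B3=T, B3=F, B4=T, B4=F, B5=T, B6=T, B6=F
every size-1 subset falls short of the 11 outcomes (best: 6/11)
every size-2 subset falls short of the 11 outcomes (best: 10/11)
size 3: inputs {2, 4, 9} cover all 11 outcomes, and no lexicographically smaller subset of this size does
Answer: 2, 4, 9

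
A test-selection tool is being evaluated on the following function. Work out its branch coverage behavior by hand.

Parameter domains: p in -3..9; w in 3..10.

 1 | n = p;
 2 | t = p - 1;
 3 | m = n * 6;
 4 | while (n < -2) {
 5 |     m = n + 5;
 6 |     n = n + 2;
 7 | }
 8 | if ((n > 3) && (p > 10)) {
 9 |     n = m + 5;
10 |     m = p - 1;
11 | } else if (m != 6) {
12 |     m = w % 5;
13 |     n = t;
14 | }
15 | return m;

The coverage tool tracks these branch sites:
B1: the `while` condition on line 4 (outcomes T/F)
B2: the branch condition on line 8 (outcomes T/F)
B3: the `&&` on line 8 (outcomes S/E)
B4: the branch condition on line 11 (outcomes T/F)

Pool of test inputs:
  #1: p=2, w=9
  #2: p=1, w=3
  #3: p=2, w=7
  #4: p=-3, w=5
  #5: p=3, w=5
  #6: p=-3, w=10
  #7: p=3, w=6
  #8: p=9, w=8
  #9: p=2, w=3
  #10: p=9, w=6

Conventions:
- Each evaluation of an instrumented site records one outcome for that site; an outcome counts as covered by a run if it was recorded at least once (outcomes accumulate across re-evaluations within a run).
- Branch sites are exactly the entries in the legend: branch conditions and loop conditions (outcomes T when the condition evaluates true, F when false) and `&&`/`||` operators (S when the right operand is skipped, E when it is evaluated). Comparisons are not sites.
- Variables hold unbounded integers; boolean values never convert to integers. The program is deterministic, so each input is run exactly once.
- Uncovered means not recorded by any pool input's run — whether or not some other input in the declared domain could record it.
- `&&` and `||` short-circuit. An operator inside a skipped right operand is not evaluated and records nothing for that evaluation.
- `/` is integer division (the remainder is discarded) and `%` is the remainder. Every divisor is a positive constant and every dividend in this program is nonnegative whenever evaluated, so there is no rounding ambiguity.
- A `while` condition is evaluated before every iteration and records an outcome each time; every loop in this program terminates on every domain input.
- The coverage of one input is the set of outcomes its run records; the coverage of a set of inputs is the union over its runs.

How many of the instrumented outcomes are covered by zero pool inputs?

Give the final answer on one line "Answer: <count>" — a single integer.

test 1 (p=2, w=9) fires B1->F, B3->S, B2->F, B4->T; hits B1=F, B2=F, B3=S, B4=T
test 2 (p=1, w=3) fires B1->F, B3->S, B2->F, B4->F; hits B1=F, B2=F, B3=S, B4=F
test 3 (p=2, w=7) fires B1->F, B3->S, B2->F, B4->T; hits B1=F, B2=F, B3=S, B4=T
test 4 (p=-3, w=5) fires B1->T, B1->F, B3->S, B2->F, B4->T; hits B1=T, B1=F, B2=F, B3=S, B4=T
test 5 (p=3, w=5) fires B1->F, B3->S, B2->F, B4->T; hits B1=F, B2=F, B3=S, B4=T
test 6 (p=-3, w=10) fires B1->T, B1->F, B3->S, B2->F, B4->T; hits B1=T, B1=F, B2=F, B3=S, B4=T
test 7 (p=3, w=6) fires B1->F, B3->S, B2->F, B4->T; hits B1=F, B2=F, B3=S, B4=T
test 8 (p=9, w=8) fires B1->F, B3->E, B2->F, B4->T; hits B1=F, B2=F, B3=E, B4=T
test 9 (p=2, w=3) fires B1->F, B3->S, B2->F, B4->T; hits B1=F, B2=F, B3=S, B4=T
test 10 (p=9, w=6) fires B1->F, B3->E, B2->F, B4->T; hits B1=F, B2=F, B3=E, B4=T
union over the pool: B1=T, B1=F, B2=F, B3=S, B3=E, B4=T, B4=F
uncovered (1 of 8): B2=T

Answer: 1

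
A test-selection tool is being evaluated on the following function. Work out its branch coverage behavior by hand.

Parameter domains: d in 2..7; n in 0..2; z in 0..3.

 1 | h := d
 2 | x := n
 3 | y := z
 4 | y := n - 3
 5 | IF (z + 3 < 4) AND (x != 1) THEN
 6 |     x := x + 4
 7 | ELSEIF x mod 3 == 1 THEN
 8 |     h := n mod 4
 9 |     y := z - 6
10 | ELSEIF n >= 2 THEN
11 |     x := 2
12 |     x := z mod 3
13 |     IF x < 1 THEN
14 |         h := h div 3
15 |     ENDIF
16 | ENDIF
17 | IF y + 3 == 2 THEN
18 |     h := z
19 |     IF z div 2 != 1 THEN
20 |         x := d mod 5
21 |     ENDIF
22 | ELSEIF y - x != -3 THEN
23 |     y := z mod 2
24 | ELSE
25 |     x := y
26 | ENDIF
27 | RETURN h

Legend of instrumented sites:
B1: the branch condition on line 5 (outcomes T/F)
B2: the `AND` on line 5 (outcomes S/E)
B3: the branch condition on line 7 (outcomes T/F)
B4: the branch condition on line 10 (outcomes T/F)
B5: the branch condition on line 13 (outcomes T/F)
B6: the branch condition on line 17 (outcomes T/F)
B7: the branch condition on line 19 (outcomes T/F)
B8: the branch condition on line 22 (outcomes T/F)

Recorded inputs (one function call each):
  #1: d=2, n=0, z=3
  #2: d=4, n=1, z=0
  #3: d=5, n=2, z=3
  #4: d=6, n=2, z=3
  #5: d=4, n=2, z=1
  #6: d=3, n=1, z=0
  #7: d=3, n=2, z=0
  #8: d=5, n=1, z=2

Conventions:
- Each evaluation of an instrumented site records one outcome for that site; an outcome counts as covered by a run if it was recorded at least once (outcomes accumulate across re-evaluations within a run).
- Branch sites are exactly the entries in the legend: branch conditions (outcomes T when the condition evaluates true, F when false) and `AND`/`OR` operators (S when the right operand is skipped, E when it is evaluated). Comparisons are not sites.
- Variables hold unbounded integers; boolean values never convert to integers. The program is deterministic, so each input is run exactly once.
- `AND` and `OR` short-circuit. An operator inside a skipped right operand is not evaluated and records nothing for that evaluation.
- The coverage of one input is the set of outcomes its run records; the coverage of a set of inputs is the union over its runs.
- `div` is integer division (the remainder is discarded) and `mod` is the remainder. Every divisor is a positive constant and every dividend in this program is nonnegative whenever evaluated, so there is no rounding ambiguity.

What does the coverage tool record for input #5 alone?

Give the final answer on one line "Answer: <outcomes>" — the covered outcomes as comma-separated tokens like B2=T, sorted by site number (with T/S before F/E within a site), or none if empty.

Running input #5 (d=4, n=2, z=1), event by event:
  B2->S, B1->F, B3->F, B4->T, B5->F, B6->T, B7->T
distinct outcomes covered: B1=F, B2=S, B3=F, B4=T, B5=F, B6=T, B7=T

Answer: B1=F, B2=S, B3=F, B4=T, B5=F, B6=T, B7=T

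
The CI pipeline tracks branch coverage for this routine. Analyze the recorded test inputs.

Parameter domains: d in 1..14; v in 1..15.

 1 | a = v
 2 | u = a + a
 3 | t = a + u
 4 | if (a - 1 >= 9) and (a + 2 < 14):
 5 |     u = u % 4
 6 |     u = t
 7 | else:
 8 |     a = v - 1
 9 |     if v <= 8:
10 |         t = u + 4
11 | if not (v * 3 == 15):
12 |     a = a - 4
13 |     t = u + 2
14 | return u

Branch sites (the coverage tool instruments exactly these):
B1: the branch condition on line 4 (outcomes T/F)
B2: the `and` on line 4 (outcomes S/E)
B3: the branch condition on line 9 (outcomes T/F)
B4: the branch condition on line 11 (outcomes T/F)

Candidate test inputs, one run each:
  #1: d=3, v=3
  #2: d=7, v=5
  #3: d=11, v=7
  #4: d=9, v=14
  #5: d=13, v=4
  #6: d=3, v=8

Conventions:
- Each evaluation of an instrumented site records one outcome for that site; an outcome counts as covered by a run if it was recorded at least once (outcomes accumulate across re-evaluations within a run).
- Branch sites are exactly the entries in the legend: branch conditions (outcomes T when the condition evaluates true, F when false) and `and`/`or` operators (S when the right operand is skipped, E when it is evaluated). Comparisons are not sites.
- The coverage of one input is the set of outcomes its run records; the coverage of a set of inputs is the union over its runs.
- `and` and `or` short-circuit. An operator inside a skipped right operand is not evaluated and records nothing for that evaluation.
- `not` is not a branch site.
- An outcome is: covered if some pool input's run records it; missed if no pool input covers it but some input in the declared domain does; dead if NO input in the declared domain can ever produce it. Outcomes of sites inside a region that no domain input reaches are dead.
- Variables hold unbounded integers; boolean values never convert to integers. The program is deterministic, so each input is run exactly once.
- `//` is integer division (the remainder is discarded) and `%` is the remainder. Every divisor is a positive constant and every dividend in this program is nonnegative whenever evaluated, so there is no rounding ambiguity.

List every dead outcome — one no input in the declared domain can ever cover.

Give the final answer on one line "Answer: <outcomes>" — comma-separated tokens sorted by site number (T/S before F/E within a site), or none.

exhaustive pass over the 210-input domain:
  reachable outcomes have witnesses, e.g. B1=T (e.g. d=1, v=10), B1=F (e.g. d=1, v=1), B2=S (e.g. d=1, v=1), B2=E (e.g. d=1, v=10)

Answer: none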